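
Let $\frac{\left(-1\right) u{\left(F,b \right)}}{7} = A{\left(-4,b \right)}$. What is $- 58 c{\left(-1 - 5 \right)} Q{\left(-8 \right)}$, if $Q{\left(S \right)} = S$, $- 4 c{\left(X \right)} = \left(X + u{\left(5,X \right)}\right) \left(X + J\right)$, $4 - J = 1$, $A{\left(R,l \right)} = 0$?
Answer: $-2088$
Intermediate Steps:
$u{\left(F,b \right)} = 0$ ($u{\left(F,b \right)} = \left(-7\right) 0 = 0$)
$J = 3$ ($J = 4 - 1 = 3$)
$c{\left(X \right)} = - \frac{X \left(3 + X\right)}{4}$ ($c{\left(X \right)} = - \frac{\left(X + 0\right) \left(X + 3\right)}{4} = - \frac{X \left(3 + X\right)}{4}$)
$- 58 c{\left(-1 - 5 \right)} Q{\left(-8 \right)} = - 58 \frac{\left(-1 - 5\right) \left(-3 - \left(-1 - 5\right)\right)}{4} \left(-8\right) = - 58 \cdot \frac{1}{4} \left(-6\right) \left(-3 - -6\right) \left(-8\right) = - 58 \cdot \frac{1}{4} \left(-6\right) \left(-3 + 6\right) \left(-8\right) = - 58 \cdot \frac{1}{4} \left(-6\right) 3 \left(-8\right) = \left(-58\right) \left(- \frac{9}{2}\right) \left(-8\right) = 261 \left(-8\right) = -2088$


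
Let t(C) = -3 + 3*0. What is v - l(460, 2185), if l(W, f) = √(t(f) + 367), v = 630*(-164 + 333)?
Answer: 106470 - 2*√91 ≈ 1.0645e+5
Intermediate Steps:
t(C) = -3 (t(C) = -3 + 0 = -3)
v = 106470 (v = 630*169 = 106470)
l(W, f) = 2*√91 (l(W, f) = √(-3 + 367) = √364 = 2*√91)
v - l(460, 2185) = 106470 - 2*√91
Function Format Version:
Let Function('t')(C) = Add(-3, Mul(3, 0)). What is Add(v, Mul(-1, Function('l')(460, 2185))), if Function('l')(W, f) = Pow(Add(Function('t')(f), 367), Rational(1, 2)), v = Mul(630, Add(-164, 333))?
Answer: Add(106470, Mul(-2, Pow(91, Rational(1, 2)))) ≈ 1.0645e+5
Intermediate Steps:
Function('t')(C) = -3 (Function('t')(C) = Add(-3, 0) = -3)
v = 106470 (v = Mul(630, 169) = 106470)
Function('l')(W, f) = Mul(2, Pow(91, Rational(1, 2))) (Function('l')(W, f) = Pow(Add(-3, 367), Rational(1, 2)) = Pow(364, Rational(1, 2)) = Mul(2, Pow(91, Rational(1, 2))))
Add(v, Mul(-1, Function('l')(460, 2185))) = Add(106470, Mul(-1, Mul(2, Pow(91, Rational(1, 2))))) = Add(106470, Mul(-2, Pow(91, Rational(1, 2))))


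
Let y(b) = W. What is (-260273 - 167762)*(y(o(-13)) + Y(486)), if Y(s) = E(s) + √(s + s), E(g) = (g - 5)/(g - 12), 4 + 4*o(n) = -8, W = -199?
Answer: 40168944575/474 - 7704630*√3 ≈ 7.1400e+7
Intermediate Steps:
o(n) = -3 (o(n) = -1 + (¼)*(-8) = -1 - 2 = -3)
y(b) = -199
E(g) = (-5 + g)/(-12 + g)
Y(s) = √2*√s + (-5 + s)/(-12 + s) (Y(s) = (-5 + s)/(-12 + s) + √(s + s) = (-5 + s)/(-12 + s) + √(2*s) = (-5 + s)/(-12 + s) + √2*√s = √2*√s + (-5 + s)/(-12 + s))
(-260273 - 167762)*(y(o(-13)) + Y(486)) = (-260273 - 167762)*(-199 + (-5 + 486 + √2*√486*(-12 + 486))/(-12 + 486)) = -428035*(-199 + (-5 + 486 + √2*(9*√6)*474)/474) = -428035*(-199 + (-5 + 486 + 8532*√3)/474) = -428035*(-199 + (481 + 8532*√3)/474) = -428035*(-199 + (481/474 + 18*√3)) = -428035*(-93845/474 + 18*√3) = 40168944575/474 - 7704630*√3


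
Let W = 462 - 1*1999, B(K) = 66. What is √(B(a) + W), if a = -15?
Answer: I*√1471 ≈ 38.354*I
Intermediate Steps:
W = -1537 (W = 462 - 1999 = -1537)
√(B(a) + W) = √(66 - 1537) = √(-1471) = I*√1471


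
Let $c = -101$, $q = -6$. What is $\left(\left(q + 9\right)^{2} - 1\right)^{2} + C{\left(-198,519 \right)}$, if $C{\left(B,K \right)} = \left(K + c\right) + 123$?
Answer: $605$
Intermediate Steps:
$C{\left(B,K \right)} = 22 + K$ ($C{\left(B,K \right)} = \left(K - 101\right) + 123 = \left(-101 + K\right) + 123 = 22 + K$)
$\left(\left(q + 9\right)^{2} - 1\right)^{2} + C{\left(-198,519 \right)} = \left(\left(-6 + 9\right)^{2} - 1\right)^{2} + \left(22 + 519\right) = \left(3^{2} - 1\right)^{2} + 541 = \left(9 - 1\right)^{2} + 541 = 8^{2} + 541 = 64 + 541 = 605$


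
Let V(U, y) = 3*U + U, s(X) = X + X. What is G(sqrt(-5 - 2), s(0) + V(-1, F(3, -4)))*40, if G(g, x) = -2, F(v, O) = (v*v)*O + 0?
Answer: -80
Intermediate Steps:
s(X) = 2*X
F(v, O) = O*v**2 (F(v, O) = v**2*O + 0 = O*v**2 + 0 = O*v**2)
V(U, y) = 4*U
G(sqrt(-5 - 2), s(0) + V(-1, F(3, -4)))*40 = -2*40 = -80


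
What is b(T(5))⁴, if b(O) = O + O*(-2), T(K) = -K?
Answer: 625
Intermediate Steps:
b(O) = -O (b(O) = O - 2*O = -O)
b(T(5))⁴ = (-(-1)*5)⁴ = (-1*(-5))⁴ = 5⁴ = 625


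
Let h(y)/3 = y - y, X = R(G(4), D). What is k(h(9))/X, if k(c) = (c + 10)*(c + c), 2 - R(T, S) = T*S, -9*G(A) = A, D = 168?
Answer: 0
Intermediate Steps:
G(A) = -A/9
R(T, S) = 2 - S*T (R(T, S) = 2 - T*S = 2 - S*T)
X = 230/3 (X = 2 - 1*168*(-⅑*4) = 2 - 1*168*(-4/9) = 2 + 224/3 = 230/3 ≈ 76.667)
h(y) = 0 (h(y) = 3*(y - y) = 3*0 = 0)
k(c) = 2*c*(10 + c) (k(c) = (10 + c)*(2*c) = 2*c*(10 + c))
k(h(9))/X = (2*0*(10 + 0))/(230/3) = (2*0*10)*(3/230) = 0*(3/230) = 0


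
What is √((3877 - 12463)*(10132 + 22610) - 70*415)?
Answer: 23*I*√531478 ≈ 16768.0*I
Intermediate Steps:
√((3877 - 12463)*(10132 + 22610) - 70*415) = √(-8586*32742 - 29050) = √(-281122812 - 29050) = √(-281151862) = 23*I*√531478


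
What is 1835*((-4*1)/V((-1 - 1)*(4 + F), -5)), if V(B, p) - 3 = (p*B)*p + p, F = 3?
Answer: 1835/88 ≈ 20.852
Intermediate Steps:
V(B, p) = 3 + p + B*p² (V(B, p) = 3 + ((p*B)*p + p) = 3 + ((B*p)*p + p) = 3 + (B*p² + p) = 3 + (p + B*p²) = 3 + p + B*p²)
1835*((-4*1)/V((-1 - 1)*(4 + F), -5)) = 1835*((-4*1)/(3 - 5 + ((-1 - 1)*(4 + 3))*(-5)²)) = 1835*(-4/(3 - 5 - 2*7*25)) = 1835*(-4/(3 - 5 - 14*25)) = 1835*(-4/(3 - 5 - 350)) = 1835*(-4/(-352)) = 1835*(-4*(-1/352)) = 1835*(1/88) = 1835/88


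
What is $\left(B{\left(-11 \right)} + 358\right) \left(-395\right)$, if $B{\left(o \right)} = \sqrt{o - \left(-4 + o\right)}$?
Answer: $-142200$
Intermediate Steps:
$B{\left(o \right)} = 2$ ($B{\left(o \right)} = \sqrt{4} = 2$)
$\left(B{\left(-11 \right)} + 358\right) \left(-395\right) = \left(2 + 358\right) \left(-395\right) = 360 \left(-395\right) = -142200$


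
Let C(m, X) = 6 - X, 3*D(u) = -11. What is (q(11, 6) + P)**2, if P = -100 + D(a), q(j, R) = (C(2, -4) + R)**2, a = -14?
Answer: 208849/9 ≈ 23205.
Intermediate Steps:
D(u) = -11/3 (D(u) = (1/3)*(-11) = -11/3)
q(j, R) = (10 + R)**2 (q(j, R) = ((6 - 1*(-4)) + R)**2 = ((6 + 4) + R)**2 = (10 + R)**2)
P = -311/3 (P = -100 - 11/3 = -311/3 ≈ -103.67)
(q(11, 6) + P)**2 = ((10 + 6)**2 - 311/3)**2 = (16**2 - 311/3)**2 = (256 - 311/3)**2 = (457/3)**2 = 208849/9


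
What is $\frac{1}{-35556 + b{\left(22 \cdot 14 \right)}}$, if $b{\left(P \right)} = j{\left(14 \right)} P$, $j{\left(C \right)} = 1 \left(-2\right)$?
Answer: $- \frac{1}{36172} \approx -2.7646 \cdot 10^{-5}$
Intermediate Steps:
$j{\left(C \right)} = -2$
$b{\left(P \right)} = - 2 P$
$\frac{1}{-35556 + b{\left(22 \cdot 14 \right)}} = \frac{1}{-35556 - 2 \cdot 22 \cdot 14} = \frac{1}{-35556 - 616} = \frac{1}{-36172} = - \frac{1}{36172}$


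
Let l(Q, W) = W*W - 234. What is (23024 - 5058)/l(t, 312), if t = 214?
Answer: 691/3735 ≈ 0.18501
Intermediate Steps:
l(Q, W) = -234 + W**2 (l(Q, W) = W**2 - 234 = -234 + W**2)
(23024 - 5058)/l(t, 312) = (23024 - 5058)/(-234 + 312**2) = 17966/(-234 + 97344) = 17966/97110 = 17966*(1/97110) = 691/3735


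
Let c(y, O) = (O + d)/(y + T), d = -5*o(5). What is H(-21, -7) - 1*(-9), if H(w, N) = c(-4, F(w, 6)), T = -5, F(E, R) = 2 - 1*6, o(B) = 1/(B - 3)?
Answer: 175/18 ≈ 9.7222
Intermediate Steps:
o(B) = 1/(-3 + B)
F(E, R) = -4 (F(E, R) = 2 - 6 = -4)
d = -5/2 (d = -5/(-3 + 5) = -5/2 ≈ -2.5000)
c(y, O) = (-5/2 + O)/(-5 + y) (c(y, O) = (O - 5/2)/(y - 5) = (-5/2 + O)/(-5 + y))
H(w, N) = 13/18 (H(w, N) = (-5/2 - 4)/(-5 - 4) = -13/2/(-9) = -1/9*(-13/2) = 13/18)
H(-21, -7) - 1*(-9) = 13/18 - 1*(-9) = 13/18 + 9 = 175/18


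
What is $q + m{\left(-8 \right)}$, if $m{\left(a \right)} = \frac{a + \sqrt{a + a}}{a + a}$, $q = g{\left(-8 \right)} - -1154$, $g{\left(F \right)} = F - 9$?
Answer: $\frac{2275}{2} - \frac{i}{4} \approx 1137.5 - 0.25 i$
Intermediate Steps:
$g{\left(F \right)} = -9 + F$ ($g{\left(F \right)} = F - 9 = -9 + F$)
$q = 1137$ ($q = \left(-9 - 8\right) - -1154 = -17 + 1154 = 1137$)
$m{\left(a \right)} = \frac{a + \sqrt{2} \sqrt{a}}{2 a}$ ($m{\left(a \right)} = \frac{a + \sqrt{2 a}}{2 a} = \left(a + \sqrt{2} \sqrt{a}\right) \frac{1}{2 a} = \frac{a + \sqrt{2} \sqrt{a}}{2 a}$)
$q + m{\left(-8 \right)} = 1137 + \left(\frac{1}{2} + \frac{\sqrt{2}}{2 \cdot 2 i \sqrt{2}}\right) = 1137 + \left(\frac{1}{2} + \frac{\sqrt{2} \left(- \frac{i \sqrt{2}}{4}\right)}{2}\right) = 1137 + \left(\frac{1}{2} - \frac{i}{4}\right) = \frac{2275}{2} - \frac{i}{4}$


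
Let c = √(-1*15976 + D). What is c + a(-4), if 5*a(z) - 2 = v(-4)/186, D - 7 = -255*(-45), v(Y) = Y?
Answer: 184/465 + I*√4494 ≈ 0.3957 + 67.037*I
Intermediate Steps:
D = 11482 (D = 7 - 255*(-45) = 7 + 11475 = 11482)
c = I*√4494 (c = √(-1*15976 + 11482) = √(-15976 + 11482) = √(-4494) = I*√4494 ≈ 67.037*I)
a(z) = 184/465 (a(z) = ⅖ + (-4/186)/5 = ⅖ + (-4*1/186)/5 = ⅖ + (⅕)*(-2/93) = ⅖ - 2/465 = 184/465)
c + a(-4) = I*√4494 + 184/465 = 184/465 + I*√4494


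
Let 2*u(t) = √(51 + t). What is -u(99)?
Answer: -5*√6/2 ≈ -6.1237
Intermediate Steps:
u(t) = √(51 + t)/2
-u(99) = -√(51 + 99)/2 = -√150/2 = -5*√6/2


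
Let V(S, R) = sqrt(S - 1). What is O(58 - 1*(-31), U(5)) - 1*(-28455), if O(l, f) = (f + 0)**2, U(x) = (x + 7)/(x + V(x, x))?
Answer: 1394439/49 ≈ 28458.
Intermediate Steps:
V(S, R) = sqrt(-1 + S)
U(x) = (7 + x)/(x + sqrt(-1 + x)) (U(x) = (x + 7)/(x + sqrt(-1 + x)) = (7 + x)/(x + sqrt(-1 + x)))
O(l, f) = f**2
O(58 - 1*(-31), U(5)) - 1*(-28455) = ((7 + 5)/(5 + sqrt(-1 + 5)))**2 - 1*(-28455) = (12/(5 + sqrt(4)))**2 + 28455 = (12/(5 + 2))**2 + 28455 = (12/7)**2 + 28455 = 144/49 + 28455 = 1394439/49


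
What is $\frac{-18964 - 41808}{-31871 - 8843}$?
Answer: $\frac{30386}{20357} \approx 1.4927$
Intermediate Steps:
$\frac{-18964 - 41808}{-31871 - 8843} = - \frac{60772}{-40714} = \left(-60772\right) \left(- \frac{1}{40714}\right) = \frac{30386}{20357}$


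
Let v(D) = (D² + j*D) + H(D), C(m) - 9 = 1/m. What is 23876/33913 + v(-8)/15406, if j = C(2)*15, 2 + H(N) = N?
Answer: 165502069/261231839 ≈ 0.63354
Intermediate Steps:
H(N) = -2 + N
C(m) = 9 + 1/m
j = 285/2 (j = (9 + 1/2)*15 = (9 + ½)*15 = (19/2)*15 = 285/2 ≈ 142.50)
v(D) = -2 + D² + 287*D/2 (v(D) = (D² + 285*D/2) + (-2 + D) = -2 + D² + 287*D/2)
23876/33913 + v(-8)/15406 = 23876/33913 + (-2 + (-8)² + (287/2)*(-8))/15406 = 23876*(1/33913) + (-2 + 64 - 1148)*(1/15406) = 23876/33913 - 1086*1/15406 = 23876/33913 - 543/7703 = 165502069/261231839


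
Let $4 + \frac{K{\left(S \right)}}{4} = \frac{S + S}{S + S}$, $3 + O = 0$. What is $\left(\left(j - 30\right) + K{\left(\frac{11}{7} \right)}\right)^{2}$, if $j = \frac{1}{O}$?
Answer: $\frac{16129}{9} \approx 1792.1$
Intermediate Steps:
$O = -3$ ($O = -3 + 0 = -3$)
$K{\left(S \right)} = -12$ ($K{\left(S \right)} = -16 + 4 \frac{S + S}{S + S} = -16 + 4 \frac{2 S}{2 S} = -16 + 4 \cdot 2 S \frac{1}{2 S} = -16 + 4 \cdot 1 = -16 + 4 = -12$)
$j = - \frac{1}{3}$ ($j = \frac{1}{-3} = - \frac{1}{3} \approx -0.33333$)
$\left(\left(j - 30\right) + K{\left(\frac{11}{7} \right)}\right)^{2} = \left(\left(- \frac{1}{3} - 30\right) - 12\right)^{2} = \left(- \frac{91}{3} - 12\right)^{2} = \left(- \frac{127}{3}\right)^{2} = \frac{16129}{9}$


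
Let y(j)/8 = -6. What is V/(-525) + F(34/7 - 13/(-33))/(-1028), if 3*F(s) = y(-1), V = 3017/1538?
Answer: 350633/29644950 ≈ 0.011828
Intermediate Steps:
y(j) = -48 (y(j) = 8*(-6) = -48)
V = 3017/1538 (V = 3017*(1/1538) = 3017/1538 ≈ 1.9616)
F(s) = -16 (F(s) = (⅓)*(-48) = -16)
V/(-525) + F(34/7 - 13/(-33))/(-1028) = (3017/1538)/(-525) - 16/(-1028) = (3017/1538)*(-1/525) - 16*(-1/1028) = -431/115350 + 4/257 = 350633/29644950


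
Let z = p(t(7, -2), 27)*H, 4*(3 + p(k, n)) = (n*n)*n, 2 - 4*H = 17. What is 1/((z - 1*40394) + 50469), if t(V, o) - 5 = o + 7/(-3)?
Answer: -16/133865 ≈ -0.00011952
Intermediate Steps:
t(V, o) = 8/3 + o (t(V, o) = 5 + (o + 7/(-3)) = 5 + (o + 7*(-⅓)) = 5 + (o - 7/3) = 5 + (-7/3 + o) = 8/3 + o)
H = -15/4 (H = ½ - ¼*17 = ½ - 17/4 = -15/4 ≈ -3.7500)
p(k, n) = -3 + n³/4 (p(k, n) = -3 + ((n*n)*n)/4 = -3 + (n²*n)/4 = -3 + n³/4)
z = -295065/16 (z = (-3 + (¼)*27³)*(-15/4) = (-3 + (¼)*19683)*(-15/4) = (-3 + 19683/4)*(-15/4) = (19671/4)*(-15/4) = -295065/16 ≈ -18442.)
1/((z - 1*40394) + 50469) = 1/((-295065/16 - 1*40394) + 50469) = 1/((-295065/16 - 40394) + 50469) = 1/(-941369/16 + 50469) = 1/(-133865/16) = -16/133865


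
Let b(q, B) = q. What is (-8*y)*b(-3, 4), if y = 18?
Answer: 432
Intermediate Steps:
(-8*y)*b(-3, 4) = -8*18*(-3) = -144*(-3) = 432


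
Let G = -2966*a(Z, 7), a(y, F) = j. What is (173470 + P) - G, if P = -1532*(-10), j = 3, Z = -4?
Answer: 197688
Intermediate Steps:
a(y, F) = 3
G = -8898 (G = -2966*3 = -8898)
P = 15320
(173470 + P) - G = (173470 + 15320) - 1*(-8898) = 188790 + 8898 = 197688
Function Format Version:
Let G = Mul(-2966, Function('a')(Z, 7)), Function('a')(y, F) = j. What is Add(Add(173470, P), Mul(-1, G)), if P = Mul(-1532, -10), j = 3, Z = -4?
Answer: 197688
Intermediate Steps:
Function('a')(y, F) = 3
G = -8898 (G = Mul(-2966, 3) = -8898)
P = 15320
Add(Add(173470, P), Mul(-1, G)) = Add(Add(173470, 15320), Mul(-1, -8898)) = Add(188790, 8898) = 197688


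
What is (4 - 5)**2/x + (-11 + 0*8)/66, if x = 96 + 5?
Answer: -95/606 ≈ -0.15677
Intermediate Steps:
x = 101
(4 - 5)**2/x + (-11 + 0*8)/66 = (4 - 5)**2/101 + (-11 + 0*8)/66 = (-1)**2*(1/101) + (-11 + 0)*(1/66) = 1*(1/101) - 11*1/66 = 1/101 - 1/6 = -95/606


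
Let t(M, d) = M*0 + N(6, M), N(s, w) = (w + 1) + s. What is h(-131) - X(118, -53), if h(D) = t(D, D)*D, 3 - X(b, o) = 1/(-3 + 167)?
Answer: 2663525/164 ≈ 16241.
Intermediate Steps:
X(b, o) = 491/164 (X(b, o) = 3 - 1/(-3 + 167) = 3 - 1/164 = 491/164)
N(s, w) = 1 + s + w (N(s, w) = (1 + w) + s = 1 + s + w)
t(M, d) = 7 + M (t(M, d) = M*0 + (1 + 6 + M) = 0 + (7 + M) = 7 + M)
h(D) = D*(7 + D) (h(D) = (7 + D)*D = D*(7 + D))
h(-131) - X(118, -53) = -131*(7 - 131) - 1*491/164 = -131*(-124) - 491/164 = 16244 - 491/164 = 2663525/164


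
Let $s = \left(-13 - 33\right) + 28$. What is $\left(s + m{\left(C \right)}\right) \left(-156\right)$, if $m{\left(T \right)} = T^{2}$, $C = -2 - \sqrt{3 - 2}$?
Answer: $1404$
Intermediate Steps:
$s = -18$ ($s = -46 + 28 = -18$)
$C = -3$ ($C = -2 - \sqrt{1} = -2 - 1 = -3$)
$\left(s + m{\left(C \right)}\right) \left(-156\right) = \left(-18 + \left(-3\right)^{2}\right) \left(-156\right) = \left(-18 + 9\right) \left(-156\right) = \left(-9\right) \left(-156\right) = 1404$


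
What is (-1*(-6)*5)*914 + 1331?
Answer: 28751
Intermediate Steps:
(-1*(-6)*5)*914 + 1331 = (6*5)*914 + 1331 = 30*914 + 1331 = 27420 + 1331 = 28751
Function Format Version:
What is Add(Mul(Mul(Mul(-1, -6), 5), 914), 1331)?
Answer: 28751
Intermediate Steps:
Add(Mul(Mul(Mul(-1, -6), 5), 914), 1331) = Add(Mul(Mul(6, 5), 914), 1331) = Add(Mul(30, 914), 1331) = Add(27420, 1331) = 28751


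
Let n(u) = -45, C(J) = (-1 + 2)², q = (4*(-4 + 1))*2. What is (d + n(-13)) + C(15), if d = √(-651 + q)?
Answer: -44 + 15*I*√3 ≈ -44.0 + 25.981*I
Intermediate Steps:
q = -24 (q = (4*(-3))*2 = -12*2 = -24)
C(J) = 1 (C(J) = 1² = 1)
d = 15*I*√3 (d = √(-651 - 24) = √(-675) = 15*I*√3 ≈ 25.981*I)
(d + n(-13)) + C(15) = (15*I*√3 - 45) + 1 = (-45 + 15*I*√3) + 1 = -44 + 15*I*√3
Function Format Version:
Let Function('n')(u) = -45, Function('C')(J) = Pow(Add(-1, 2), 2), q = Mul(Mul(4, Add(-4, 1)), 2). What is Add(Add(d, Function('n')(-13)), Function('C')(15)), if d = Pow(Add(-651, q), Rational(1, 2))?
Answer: Add(-44, Mul(15, I, Pow(3, Rational(1, 2)))) ≈ Add(-44.000, Mul(25.981, I))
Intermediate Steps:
q = -24 (q = Mul(Mul(4, -3), 2) = Mul(-12, 2) = -24)
Function('C')(J) = 1 (Function('C')(J) = Pow(1, 2) = 1)
d = Mul(15, I, Pow(3, Rational(1, 2))) (d = Pow(Add(-651, -24), Rational(1, 2)) = Pow(-675, Rational(1, 2)) = Mul(15, I, Pow(3, Rational(1, 2))) ≈ Mul(25.981, I))
Add(Add(d, Function('n')(-13)), Function('C')(15)) = Add(Add(Mul(15, I, Pow(3, Rational(1, 2))), -45), 1) = Add(Add(-45, Mul(15, I, Pow(3, Rational(1, 2)))), 1) = Add(-44, Mul(15, I, Pow(3, Rational(1, 2))))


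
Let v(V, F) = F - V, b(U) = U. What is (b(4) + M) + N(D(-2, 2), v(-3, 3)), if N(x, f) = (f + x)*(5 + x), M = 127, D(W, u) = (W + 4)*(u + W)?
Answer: 161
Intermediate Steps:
D(W, u) = (4 + W)*(W + u)
N(x, f) = (5 + x)*(f + x)
(b(4) + M) + N(D(-2, 2), v(-3, 3)) = (4 + 127) + (((-2)² + 4*(-2) + 4*2 - 2*2)² + 5*(3 - 1*(-3)) + 5*((-2)² + 4*(-2) + 4*2 - 2*2) + (3 - 1*(-3))*((-2)² + 4*(-2) + 4*2 - 2*2)) = 131 + ((4 - 8 + 8 - 4)² + 5*(3 + 3) + 5*(4 - 8 + 8 - 4) + (3 + 3)*(4 - 8 + 8 - 4)) = 131 + (0² + 5*6 + 5*0 + 6*0) = 131 + (0 + 30 + 0 + 0) = 131 + 30 = 161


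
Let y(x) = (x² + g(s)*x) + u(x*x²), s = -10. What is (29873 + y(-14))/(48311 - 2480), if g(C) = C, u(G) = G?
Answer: 9155/15277 ≈ 0.59927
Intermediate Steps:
y(x) = x² + x³ - 10*x (y(x) = (x² - 10*x) + x*x² = (x² - 10*x) + x³ = x² + x³ - 10*x)
(29873 + y(-14))/(48311 - 2480) = (29873 - 14*(-10 - 14 + (-14)²))/(48311 - 2480) = (29873 - 14*(-10 - 14 + 196))/45831 = (29873 - 14*172)*(1/45831) = (29873 - 2408)*(1/45831) = 27465*(1/45831) = 9155/15277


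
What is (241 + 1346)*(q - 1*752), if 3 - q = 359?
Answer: -1758396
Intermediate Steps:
q = -356 (q = 3 - 1*359 = 3 - 359 = -356)
(241 + 1346)*(q - 1*752) = (241 + 1346)*(-356 - 1*752) = 1587*(-356 - 752) = 1587*(-1108) = -1758396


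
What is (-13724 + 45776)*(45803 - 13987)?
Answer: 1019766432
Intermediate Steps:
(-13724 + 45776)*(45803 - 13987) = 32052*31816 = 1019766432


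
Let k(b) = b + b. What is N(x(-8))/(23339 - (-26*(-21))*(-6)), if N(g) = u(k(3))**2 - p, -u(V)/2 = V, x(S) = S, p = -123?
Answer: 267/26615 ≈ 0.010032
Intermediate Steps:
k(b) = 2*b
u(V) = -2*V
N(g) = 267 (N(g) = (-4*3)**2 - 1*(-123) = (-2*6)**2 + 123 = (-12)**2 + 123 = 144 + 123 = 267)
N(x(-8))/(23339 - (-26*(-21))*(-6)) = 267/(23339 - (-26*(-21))*(-6)) = 267/(23339 - 546*(-6)) = 267/(23339 - 1*(-3276)) = 267/(23339 + 3276) = 267/26615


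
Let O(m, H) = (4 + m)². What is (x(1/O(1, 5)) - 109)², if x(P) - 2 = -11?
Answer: 13924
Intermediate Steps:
x(P) = -9 (x(P) = 2 - 11 = -9)
(x(1/O(1, 5)) - 109)² = (-9 - 109)² = (-118)² = 13924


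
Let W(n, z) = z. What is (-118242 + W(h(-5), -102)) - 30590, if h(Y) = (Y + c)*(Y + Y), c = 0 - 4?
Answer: -148934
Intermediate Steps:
c = -4
h(Y) = 2*Y*(-4 + Y) (h(Y) = (Y - 4)*(Y + Y) = (-4 + Y)*(2*Y) = 2*Y*(-4 + Y))
(-118242 + W(h(-5), -102)) - 30590 = (-118242 - 102) - 30590 = -118344 - 30590 = -148934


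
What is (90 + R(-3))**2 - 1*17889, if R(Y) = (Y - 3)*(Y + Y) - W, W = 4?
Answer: -3005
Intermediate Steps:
R(Y) = -4 + 2*Y*(-3 + Y) (R(Y) = (Y - 3)*(Y + Y) - 1*4 = (-3 + Y)*(2*Y) - 4 = 2*Y*(-3 + Y) - 4 = -4 + 2*Y*(-3 + Y))
(90 + R(-3))**2 - 1*17889 = (90 + (-4 - 6*(-3) + 2*(-3)**2))**2 - 1*17889 = (90 + (-4 + 18 + 2*9))**2 - 17889 = (90 + (-4 + 18 + 18))**2 - 17889 = (90 + 32)**2 - 17889 = 122**2 - 17889 = 14884 - 17889 = -3005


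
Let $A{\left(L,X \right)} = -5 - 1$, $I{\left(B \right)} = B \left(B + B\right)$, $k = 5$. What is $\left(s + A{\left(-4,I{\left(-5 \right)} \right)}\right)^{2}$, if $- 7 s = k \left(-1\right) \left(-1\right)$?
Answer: $\frac{2209}{49} \approx 45.082$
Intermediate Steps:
$I{\left(B \right)} = 2 B^{2}$ ($I{\left(B \right)} = B 2 B = 2 B^{2}$)
$A{\left(L,X \right)} = -6$ ($A{\left(L,X \right)} = -5 - 1 = -6$)
$s = - \frac{5}{7}$ ($s = - \frac{5 \left(-1\right) \left(-1\right)}{7} = - \frac{\left(-5\right) \left(-1\right)}{7} = \left(- \frac{1}{7}\right) 5 = - \frac{5}{7} \approx -0.71429$)
$\left(s + A{\left(-4,I{\left(-5 \right)} \right)}\right)^{2} = \left(- \frac{5}{7} - 6\right)^{2} = \left(- \frac{47}{7}\right)^{2} = \frac{2209}{49}$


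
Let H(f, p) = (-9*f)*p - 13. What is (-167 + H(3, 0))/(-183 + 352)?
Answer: -180/169 ≈ -1.0651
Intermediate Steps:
H(f, p) = -13 - 9*f*p (H(f, p) = -9*f*p - 13 = -13 - 9*f*p)
(-167 + H(3, 0))/(-183 + 352) = (-167 + (-13 - 9*3*0))/(-183 + 352) = (-167 + (-13 + 0))/169 = (-167 - 13)*(1/169) = -180*1/169 = -180/169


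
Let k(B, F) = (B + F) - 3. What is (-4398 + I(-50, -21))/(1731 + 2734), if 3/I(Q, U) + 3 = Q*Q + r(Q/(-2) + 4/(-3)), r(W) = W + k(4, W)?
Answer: -33583119/34094740 ≈ -0.98499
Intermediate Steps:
k(B, F) = -3 + B + F
r(W) = 1 + 2*W (r(W) = W + (-3 + 4 + W) = W + (1 + W) = 1 + 2*W)
I(Q, U) = 3/(-14/3 + Q**2 - Q) (I(Q, U) = 3/(-3 + (Q*Q + (1 + 2*(Q/(-2) + 4/(-3))))) = 3/(-3 + (Q**2 + (1 + 2*(Q*(-1/2) + 4*(-1/3))))) = 3/(-3 + (Q**2 + (1 + 2*(-Q/2 - 4/3)))) = 3/(-3 + (Q**2 + (1 + 2*(-4/3 - Q/2)))) = 3/(-3 + (Q**2 + (1 + (-8/3 - Q)))) = 3/(-3 + (Q**2 + (-5/3 - Q))) = 3/(-3 + (-5/3 + Q**2 - Q)) = 3/(-14/3 + Q**2 - Q))
(-4398 + I(-50, -21))/(1731 + 2734) = (-4398 + 9/(-14 - 3*(-50) + 3*(-50)**2))/(1731 + 2734) = (-4398 + 9/(-14 + 150 + 3*2500))/4465 = (-4398 + 9/(-14 + 150 + 7500))*(1/4465) = (-4398 + 9/7636)*(1/4465) = -33583119/7636*1/4465 = -33583119/34094740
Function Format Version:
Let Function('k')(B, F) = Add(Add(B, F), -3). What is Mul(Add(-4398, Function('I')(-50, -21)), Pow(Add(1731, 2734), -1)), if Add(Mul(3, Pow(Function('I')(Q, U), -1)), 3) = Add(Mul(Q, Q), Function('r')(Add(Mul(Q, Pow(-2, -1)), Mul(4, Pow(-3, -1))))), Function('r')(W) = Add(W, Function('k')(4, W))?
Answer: Rational(-33583119, 34094740) ≈ -0.98499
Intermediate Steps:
Function('k')(B, F) = Add(-3, B, F)
Function('r')(W) = Add(1, Mul(2, W)) (Function('r')(W) = Add(W, Add(-3, 4, W)) = Add(W, Add(1, W)) = Add(1, Mul(2, W)))
Function('I')(Q, U) = Mul(3, Pow(Add(Rational(-14, 3), Pow(Q, 2), Mul(-1, Q)), -1)) (Function('I')(Q, U) = Mul(3, Pow(Add(-3, Add(Mul(Q, Q), Add(1, Mul(2, Add(Mul(Q, Pow(-2, -1)), Mul(4, Pow(-3, -1))))))), -1)) = Mul(3, Pow(Add(-3, Add(Pow(Q, 2), Add(1, Mul(2, Add(Mul(Q, Rational(-1, 2)), Mul(4, Rational(-1, 3))))))), -1)) = Mul(3, Pow(Add(-3, Add(Pow(Q, 2), Add(1, Mul(2, Add(Mul(Rational(-1, 2), Q), Rational(-4, 3)))))), -1)) = Mul(3, Pow(Add(-3, Add(Pow(Q, 2), Add(1, Mul(2, Add(Rational(-4, 3), Mul(Rational(-1, 2), Q)))))), -1)) = Mul(3, Pow(Add(-3, Add(Pow(Q, 2), Add(1, Add(Rational(-8, 3), Mul(-1, Q))))), -1)) = Mul(3, Pow(Add(-3, Add(Pow(Q, 2), Add(Rational(-5, 3), Mul(-1, Q)))), -1)) = Mul(3, Pow(Add(-3, Add(Rational(-5, 3), Pow(Q, 2), Mul(-1, Q))), -1)) = Mul(3, Pow(Add(Rational(-14, 3), Pow(Q, 2), Mul(-1, Q)), -1)))
Mul(Add(-4398, Function('I')(-50, -21)), Pow(Add(1731, 2734), -1)) = Mul(Add(-4398, Mul(9, Pow(Add(-14, Mul(-3, -50), Mul(3, Pow(-50, 2))), -1))), Pow(Add(1731, 2734), -1)) = Mul(Add(-4398, Mul(9, Pow(Add(-14, 150, Mul(3, 2500)), -1))), Pow(4465, -1)) = Mul(Add(-4398, Mul(9, Pow(Add(-14, 150, 7500), -1))), Rational(1, 4465)) = Mul(Add(-4398, Mul(9, Pow(7636, -1))), Rational(1, 4465)) = Mul(Add(-4398, Mul(9, Rational(1, 7636))), Rational(1, 4465)) = Mul(Add(-4398, Rational(9, 7636)), Rational(1, 4465)) = Mul(Rational(-33583119, 7636), Rational(1, 4465)) = Rational(-33583119, 34094740)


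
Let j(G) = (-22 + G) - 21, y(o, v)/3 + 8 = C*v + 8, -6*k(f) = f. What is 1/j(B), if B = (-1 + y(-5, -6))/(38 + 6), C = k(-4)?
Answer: -44/1905 ≈ -0.023097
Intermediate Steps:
k(f) = -f/6
C = 2/3 (C = -1/6*(-4) = 2/3 ≈ 0.66667)
y(o, v) = 2*v (y(o, v) = -24 + 3*(2*v/3 + 8) = -24 + 3*(8 + 2*v/3) = -24 + (24 + 2*v) = 2*v)
B = -13/44 (B = (-1 + 2*(-6))/(38 + 6) = (-1 - 12)/44 = -13*1/44 = -13/44 ≈ -0.29545)
j(G) = -43 + G
1/j(B) = 1/(-43 - 13/44) = 1/(-1905/44) = -44/1905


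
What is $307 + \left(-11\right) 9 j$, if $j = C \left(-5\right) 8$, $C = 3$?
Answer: $12187$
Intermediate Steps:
$j = -120$ ($j = 3 \left(-5\right) 8 = \left(-15\right) 8 = -120$)
$307 + \left(-11\right) 9 j = 307 + \left(-11\right) 9 \left(-120\right) = 307 - -11880 = 307 + 11880 = 12187$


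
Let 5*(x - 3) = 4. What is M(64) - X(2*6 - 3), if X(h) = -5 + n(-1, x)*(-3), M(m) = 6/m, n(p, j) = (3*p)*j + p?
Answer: -5137/160 ≈ -32.106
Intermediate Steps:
x = 19/5 (x = 3 + (⅕)*4 = 3 + ⅘ = 19/5 ≈ 3.8000)
n(p, j) = p + 3*j*p (n(p, j) = 3*j*p + p = p + 3*j*p)
X(h) = 161/5 (X(h) = -5 - (1 + 3*(19/5))*(-3) = -5 - (1 + 57/5)*(-3) = -5 - 1*62/5*(-3) = -5 - 62/5*(-3) = -5 + 186/5 = 161/5)
M(64) - X(2*6 - 3) = 6/64 - 1*161/5 = 6*(1/64) - 161/5 = 3/32 - 161/5 = -5137/160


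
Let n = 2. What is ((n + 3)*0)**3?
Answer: 0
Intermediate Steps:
((n + 3)*0)**3 = ((2 + 3)*0)**3 = (5*0)**3 = 0**3 = 0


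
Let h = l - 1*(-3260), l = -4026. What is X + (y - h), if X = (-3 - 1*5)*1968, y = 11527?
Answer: -3451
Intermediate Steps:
h = -766 (h = -4026 - 1*(-3260) = -4026 + 3260 = -766)
X = -15744 (X = (-3 - 5)*1968 = -8*1968 = -15744)
X + (y - h) = -15744 + (11527 - 1*(-766)) = -15744 + (11527 + 766) = -15744 + 12293 = -3451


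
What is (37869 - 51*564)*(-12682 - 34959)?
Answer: -433771305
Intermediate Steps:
(37869 - 51*564)*(-12682 - 34959) = (37869 - 28764)*(-47641) = 9105*(-47641) = -433771305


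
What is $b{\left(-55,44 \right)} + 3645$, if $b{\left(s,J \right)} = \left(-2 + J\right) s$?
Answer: $1335$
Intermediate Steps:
$b{\left(s,J \right)} = s \left(-2 + J\right)$
$b{\left(-55,44 \right)} + 3645 = - 55 \left(-2 + 44\right) + 3645 = \left(-55\right) 42 + 3645 = -2310 + 3645 = 1335$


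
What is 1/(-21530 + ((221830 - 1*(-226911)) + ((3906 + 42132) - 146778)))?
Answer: 1/326471 ≈ 3.0631e-6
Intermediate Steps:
1/(-21530 + ((221830 - 1*(-226911)) + ((3906 + 42132) - 146778))) = 1/(-21530 + ((221830 + 226911) + (46038 - 146778))) = 1/(-21530 + (448741 - 100740)) = 1/(-21530 + 348001) = 1/326471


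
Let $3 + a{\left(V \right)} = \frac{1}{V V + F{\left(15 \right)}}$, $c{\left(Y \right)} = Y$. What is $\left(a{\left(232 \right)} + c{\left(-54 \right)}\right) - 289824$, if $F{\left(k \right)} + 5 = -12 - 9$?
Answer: $- \frac{15595018037}{53798} \approx -2.8988 \cdot 10^{5}$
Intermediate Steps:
$F{\left(k \right)} = -26$ ($F{\left(k \right)} = -5 - 21 = -26$)
$a{\left(V \right)} = -3 + \frac{1}{-26 + V^{2}}$ ($a{\left(V \right)} = -3 + \frac{1}{V V - 26} = -3 + \frac{1}{V^{2} - 26} = -3 + \frac{1}{-26 + V^{2}}$)
$\left(a{\left(232 \right)} + c{\left(-54 \right)}\right) - 289824 = \left(\frac{79 - 3 \cdot 232^{2}}{-26 + 232^{2}} - 54\right) - 289824 = \left(\frac{79 - 161472}{-26 + 53824} - 54\right) - 289824 = \left(\frac{79 - 161472}{53798} - 54\right) - 289824 = \left(\frac{1}{53798} \left(-161393\right) - 54\right) - 289824 = \left(- \frac{161393}{53798} - 54\right) - 289824 = - \frac{3066485}{53798} - 289824 = - \frac{15595018037}{53798}$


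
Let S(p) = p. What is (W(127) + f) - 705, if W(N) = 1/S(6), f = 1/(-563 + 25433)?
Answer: -2921534/4145 ≈ -704.83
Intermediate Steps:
f = 1/24870 ≈ 4.0209e-5
W(N) = ⅙ (W(N) = 1/6 = ⅙)
(W(127) + f) - 705 = (⅙ + 1/24870) - 705 = 691/4145 - 705 = -2921534/4145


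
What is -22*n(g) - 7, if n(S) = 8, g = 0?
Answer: -183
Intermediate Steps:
-22*n(g) - 7 = -22*8 - 7 = -176 - 7 = -183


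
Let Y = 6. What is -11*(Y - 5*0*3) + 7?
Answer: -59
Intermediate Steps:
-11*(Y - 5*0*3) + 7 = -11*(6 - 5*0*3) + 7 = -11*(6 + 0*3) + 7 = -11*(6 + 0) + 7 = -11*6 + 7 = -66 + 7 = -59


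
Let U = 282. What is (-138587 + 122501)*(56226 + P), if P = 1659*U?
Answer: -8430093504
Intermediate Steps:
P = 467838 (P = 1659*282 = 467838)
(-138587 + 122501)*(56226 + P) = (-138587 + 122501)*(56226 + 467838) = -16086*524064 = -8430093504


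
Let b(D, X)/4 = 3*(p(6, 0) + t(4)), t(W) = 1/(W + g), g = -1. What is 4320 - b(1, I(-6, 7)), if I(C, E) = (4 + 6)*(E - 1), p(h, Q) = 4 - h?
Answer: 4340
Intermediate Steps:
I(C, E) = -10 + 10*E (I(C, E) = 10*(-1 + E) = -10 + 10*E)
t(W) = 1/(-1 + W) (t(W) = 1/(W - 1) = 1/(-1 + W))
b(D, X) = -20 (b(D, X) = 4*(3*((4 - 1*6) + 1/(-1 + 4))) = 4*(3*((4 - 6) + 1/3)) = 4*(3*(-2 + ⅓)) = 4*(3*(-5/3)) = 4*(-5) = -20)
4320 - b(1, I(-6, 7)) = 4320 - 1*(-20) = 4320 + 20 = 4340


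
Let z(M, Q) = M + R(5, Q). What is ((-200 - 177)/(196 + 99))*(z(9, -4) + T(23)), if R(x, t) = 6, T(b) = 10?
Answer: -1885/59 ≈ -31.949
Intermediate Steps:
z(M, Q) = 6 + M (z(M, Q) = M + 6 = 6 + M)
((-200 - 177)/(196 + 99))*(z(9, -4) + T(23)) = ((-200 - 177)/(196 + 99))*((6 + 9) + 10) = (-377/295)*(15 + 10) = -377*1/295*25 = -377/295*25 = -1885/59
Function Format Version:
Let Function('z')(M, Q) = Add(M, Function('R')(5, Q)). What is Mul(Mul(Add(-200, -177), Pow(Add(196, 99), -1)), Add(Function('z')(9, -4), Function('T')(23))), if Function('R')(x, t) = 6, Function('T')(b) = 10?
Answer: Rational(-1885, 59) ≈ -31.949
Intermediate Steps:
Function('z')(M, Q) = Add(6, M) (Function('z')(M, Q) = Add(M, 6) = Add(6, M))
Mul(Mul(Add(-200, -177), Pow(Add(196, 99), -1)), Add(Function('z')(9, -4), Function('T')(23))) = Mul(Mul(Add(-200, -177), Pow(Add(196, 99), -1)), Add(Add(6, 9), 10)) = Mul(Mul(-377, Pow(295, -1)), Add(15, 10)) = Mul(Mul(-377, Rational(1, 295)), 25) = Mul(Rational(-377, 295), 25) = Rational(-1885, 59)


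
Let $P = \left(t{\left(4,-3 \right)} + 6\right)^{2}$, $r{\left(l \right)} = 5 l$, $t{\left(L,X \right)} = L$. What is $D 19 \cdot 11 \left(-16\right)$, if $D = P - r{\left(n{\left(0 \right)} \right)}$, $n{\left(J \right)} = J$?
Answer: $-334400$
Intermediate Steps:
$P = 100$ ($P = \left(4 + 6\right)^{2} = 10^{2} = 100$)
$D = 100$ ($D = 100 - 5 \cdot 0 = 100 - 0 = 100 + 0 = 100$)
$D 19 \cdot 11 \left(-16\right) = 100 \cdot 19 \cdot 11 \left(-16\right) = 100 \cdot 209 \left(-16\right) = 100 \left(-3344\right) = -334400$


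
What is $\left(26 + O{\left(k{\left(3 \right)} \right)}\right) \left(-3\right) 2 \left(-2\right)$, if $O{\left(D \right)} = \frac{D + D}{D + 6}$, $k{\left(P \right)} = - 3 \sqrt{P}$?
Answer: $240 - 48 \sqrt{3} \approx 156.86$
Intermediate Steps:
$O{\left(D \right)} = \frac{2 D}{6 + D}$
$\left(26 + O{\left(k{\left(3 \right)} \right)}\right) \left(-3\right) 2 \left(-2\right) = \left(26 + \frac{2 \left(- 3 \sqrt{3}\right)}{6 - 3 \sqrt{3}}\right) \left(-3\right) 2 \left(-2\right) = \left(26 - \frac{6 \sqrt{3}}{6 - 3 \sqrt{3}}\right) \left(\left(-6\right) \left(-2\right)\right) = \left(26 - \frac{6 \sqrt{3}}{6 - 3 \sqrt{3}}\right) 12 = 312 - \frac{72 \sqrt{3}}{6 - 3 \sqrt{3}}$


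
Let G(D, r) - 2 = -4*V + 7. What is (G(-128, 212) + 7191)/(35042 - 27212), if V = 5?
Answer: 718/783 ≈ 0.91699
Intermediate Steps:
G(D, r) = -11 (G(D, r) = 2 + (-4*5 + 7) = 2 + (-20 + 7) = 2 - 13 = -11)
(G(-128, 212) + 7191)/(35042 - 27212) = (-11 + 7191)/(35042 - 27212) = 7180/7830 = 7180*(1/7830) = 718/783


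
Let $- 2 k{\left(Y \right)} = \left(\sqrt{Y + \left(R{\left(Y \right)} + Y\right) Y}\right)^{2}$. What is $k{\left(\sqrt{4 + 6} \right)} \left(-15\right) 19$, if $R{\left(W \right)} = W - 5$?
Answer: $2850 - 570 \sqrt{10} \approx 1047.5$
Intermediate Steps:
$R{\left(W \right)} = -5 + W$
$k{\left(Y \right)} = - \frac{Y}{2} - \frac{Y \left(-5 + 2 Y\right)}{2}$ ($k{\left(Y \right)} = - \frac{\left(\sqrt{Y + \left(\left(-5 + Y\right) + Y\right) Y}\right)^{2}}{2} = - \frac{\left(\sqrt{Y + \left(-5 + 2 Y\right) Y}\right)^{2}}{2} = - \frac{\left(\sqrt{Y + Y \left(-5 + 2 Y\right)}\right)^{2}}{2} = - \frac{Y + Y \left(-5 + 2 Y\right)}{2} = - \frac{Y}{2} - \frac{Y \left(-5 + 2 Y\right)}{2}$)
$k{\left(\sqrt{4 + 6} \right)} \left(-15\right) 19 = \sqrt{4 + 6} \left(2 - \sqrt{4 + 6}\right) \left(-15\right) 19 = \sqrt{10} \left(2 - \sqrt{10}\right) \left(-15\right) 19 = - 15 \sqrt{10} \left(2 - \sqrt{10}\right) 19 = - 285 \sqrt{10} \left(2 - \sqrt{10}\right)$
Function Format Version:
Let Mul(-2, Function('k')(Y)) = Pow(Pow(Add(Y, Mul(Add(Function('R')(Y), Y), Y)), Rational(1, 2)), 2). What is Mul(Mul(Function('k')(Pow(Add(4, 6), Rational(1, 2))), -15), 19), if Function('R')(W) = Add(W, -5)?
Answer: Add(2850, Mul(-570, Pow(10, Rational(1, 2)))) ≈ 1047.5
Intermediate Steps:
Function('R')(W) = Add(-5, W)
Function('k')(Y) = Add(Mul(Rational(-1, 2), Y), Mul(Rational(-1, 2), Y, Add(-5, Mul(2, Y)))) (Function('k')(Y) = Mul(Rational(-1, 2), Pow(Pow(Add(Y, Mul(Add(Add(-5, Y), Y), Y)), Rational(1, 2)), 2)) = Mul(Rational(-1, 2), Pow(Pow(Add(Y, Mul(Add(-5, Mul(2, Y)), Y)), Rational(1, 2)), 2)) = Mul(Rational(-1, 2), Pow(Pow(Add(Y, Mul(Y, Add(-5, Mul(2, Y)))), Rational(1, 2)), 2)) = Mul(Rational(-1, 2), Add(Y, Mul(Y, Add(-5, Mul(2, Y))))) = Add(Mul(Rational(-1, 2), Y), Mul(Rational(-1, 2), Y, Add(-5, Mul(2, Y)))))
Mul(Mul(Function('k')(Pow(Add(4, 6), Rational(1, 2))), -15), 19) = Mul(Mul(Mul(Pow(Add(4, 6), Rational(1, 2)), Add(2, Mul(-1, Pow(Add(4, 6), Rational(1, 2))))), -15), 19) = Mul(Mul(Mul(Pow(10, Rational(1, 2)), Add(2, Mul(-1, Pow(10, Rational(1, 2))))), -15), 19) = Mul(Mul(-15, Pow(10, Rational(1, 2)), Add(2, Mul(-1, Pow(10, Rational(1, 2))))), 19) = Mul(-285, Pow(10, Rational(1, 2)), Add(2, Mul(-1, Pow(10, Rational(1, 2)))))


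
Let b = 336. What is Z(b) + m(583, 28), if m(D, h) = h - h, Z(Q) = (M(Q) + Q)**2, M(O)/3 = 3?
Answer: 119025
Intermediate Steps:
M(O) = 9 (M(O) = 3*3 = 9)
Z(Q) = (9 + Q)**2
m(D, h) = 0
Z(b) + m(583, 28) = (9 + 336)**2 + 0 = 345**2 + 0 = 119025 + 0 = 119025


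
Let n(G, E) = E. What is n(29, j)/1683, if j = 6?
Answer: 2/561 ≈ 0.0035651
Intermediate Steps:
n(29, j)/1683 = 6/1683 = 6*(1/1683) = 2/561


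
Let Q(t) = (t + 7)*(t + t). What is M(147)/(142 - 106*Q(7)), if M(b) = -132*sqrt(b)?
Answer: 154*sqrt(3)/3439 ≈ 0.077562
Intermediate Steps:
Q(t) = 2*t*(7 + t) (Q(t) = (7 + t)*(2*t) = 2*t*(7 + t))
M(147)/(142 - 106*Q(7)) = (-924*sqrt(3))/(142 - 212*7*(7 + 7)) = (-924*sqrt(3))/(142 - 212*7*14) = (-924*sqrt(3))/(142 - 106*196) = (-924*sqrt(3))/(142 - 20776) = -924*sqrt(3)/(-20634) = -924*sqrt(3)*(-1/20634) = 154*sqrt(3)/3439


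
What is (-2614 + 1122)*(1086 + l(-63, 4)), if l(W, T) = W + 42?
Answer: -1588980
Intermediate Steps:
l(W, T) = 42 + W
(-2614 + 1122)*(1086 + l(-63, 4)) = (-2614 + 1122)*(1086 + (42 - 63)) = -1492*(1086 - 21) = -1492*1065 = -1588980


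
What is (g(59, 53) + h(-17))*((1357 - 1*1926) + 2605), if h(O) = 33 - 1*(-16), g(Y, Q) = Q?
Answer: 207672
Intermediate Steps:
h(O) = 49 (h(O) = 33 + 16 = 49)
(g(59, 53) + h(-17))*((1357 - 1*1926) + 2605) = (53 + 49)*((1357 - 1*1926) + 2605) = 102*((1357 - 1926) + 2605) = 102*(-569 + 2605) = 102*2036 = 207672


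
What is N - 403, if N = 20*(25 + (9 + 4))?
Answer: 357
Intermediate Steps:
N = 760 (N = 20*(25 + 13) = 20*38 = 760)
N - 403 = 760 - 403 = 357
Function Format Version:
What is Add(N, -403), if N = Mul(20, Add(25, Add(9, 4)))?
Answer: 357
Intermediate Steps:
N = 760 (N = Mul(20, Add(25, 13)) = Mul(20, 38) = 760)
Add(N, -403) = Add(760, -403) = 357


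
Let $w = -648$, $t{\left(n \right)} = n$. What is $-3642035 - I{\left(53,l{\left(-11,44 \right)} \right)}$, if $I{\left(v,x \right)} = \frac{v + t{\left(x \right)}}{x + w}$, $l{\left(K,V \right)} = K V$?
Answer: $- \frac{4122784051}{1132} \approx -3.642 \cdot 10^{6}$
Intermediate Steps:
$I{\left(v,x \right)} = \frac{v + x}{-648 + x}$ ($I{\left(v,x \right)} = \frac{v + x}{x - 648} = \frac{v + x}{-648 + x}$)
$-3642035 - I{\left(53,l{\left(-11,44 \right)} \right)} = -3642035 - \frac{53 - 484}{-648 - 484} = -3642035 - \frac{1}{-1132} \left(-431\right) = -3642035 - \left(- \frac{1}{1132}\right) \left(-431\right) = -3642035 - \frac{431}{1132} = - \frac{4122784051}{1132}$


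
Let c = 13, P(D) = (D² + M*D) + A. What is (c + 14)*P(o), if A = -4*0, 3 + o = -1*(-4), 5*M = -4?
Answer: 27/5 ≈ 5.4000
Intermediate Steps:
M = -⅘ (M = (⅕)*(-4) = -⅘ ≈ -0.80000)
o = 1 (o = -3 - 1*(-4) = -3 + 4 = 1)
A = 0
P(D) = D² - 4*D/5 (P(D) = (D² - 4*D/5) + 0 = D² - 4*D/5)
(c + 14)*P(o) = (13 + 14)*((⅕)*1*(-4 + 5*1)) = 27*((⅕)*1*(-4 + 5)) = 27*((⅕)*1*1) = 27*(⅕) = 27/5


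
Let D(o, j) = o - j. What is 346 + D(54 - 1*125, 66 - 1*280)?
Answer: 489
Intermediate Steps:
346 + D(54 - 1*125, 66 - 1*280) = 346 + ((54 - 1*125) - (66 - 1*280)) = 346 + ((54 - 125) - (66 - 280)) = 346 + (-71 - 1*(-214)) = 346 + (-71 + 214) = 346 + 143 = 489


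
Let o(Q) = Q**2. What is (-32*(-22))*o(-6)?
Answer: 25344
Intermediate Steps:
(-32*(-22))*o(-6) = -32*(-22)*(-6)**2 = 704*36 = 25344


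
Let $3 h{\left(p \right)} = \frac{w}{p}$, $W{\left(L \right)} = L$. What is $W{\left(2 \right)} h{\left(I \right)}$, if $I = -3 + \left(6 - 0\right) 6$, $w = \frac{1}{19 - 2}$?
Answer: $\frac{2}{1683} \approx 0.0011884$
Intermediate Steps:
$w = \frac{1}{17} \approx 0.058824$
$I = 33$ ($I = -3 + \left(6 + 0\right) 6 = -3 + 6 \cdot 6 = -3 + 36 = 33$)
$h{\left(p \right)} = \frac{1}{51 p}$ ($h{\left(p \right)} = \frac{\frac{1}{17} \frac{1}{p}}{3} = \frac{1}{51 p}$)
$W{\left(2 \right)} h{\left(I \right)} = 2 \frac{1}{51 \cdot 33} = 2 \cdot \frac{1}{51} \cdot \frac{1}{33} = 2 \cdot \frac{1}{1683} = \frac{2}{1683}$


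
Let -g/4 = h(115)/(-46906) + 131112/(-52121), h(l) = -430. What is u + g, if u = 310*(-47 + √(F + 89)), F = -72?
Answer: -17798022800526/1222393813 + 310*√17 ≈ -13282.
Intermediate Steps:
g = 12255054884/1222393813 (g = -4*(-430/(-46906) + 131112/(-52121)) = -4*(-430*(-1/46906) + 131112*(-1/52121)) = -4*(215/23453 - 131112/52121) = -4*(-3063763721/1222393813) = 12255054884/1222393813 ≈ 10.025)
u = -14570 + 310*√17 (u = 310*(-47 + √(-72 + 89)) = 310*(-47 + √17) = -14570 + 310*√17 ≈ -13292.)
u + g = (-14570 + 310*√17) + 12255054884/1222393813 = -17798022800526/1222393813 + 310*√17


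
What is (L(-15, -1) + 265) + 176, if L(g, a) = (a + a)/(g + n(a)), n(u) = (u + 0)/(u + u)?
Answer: 12793/29 ≈ 441.14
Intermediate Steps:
n(u) = ½ (n(u) = u/((2*u)) = u*(1/(2*u)) = ½)
L(g, a) = 2*a/(½ + g) (L(g, a) = (a + a)/(g + ½) = (2*a)/(½ + g) = 2*a/(½ + g))
(L(-15, -1) + 265) + 176 = (4*(-1)/(1 + 2*(-15)) + 265) + 176 = (4*(-1)/(1 - 30) + 265) + 176 = (4*(-1)/(-29) + 265) + 176 = (4*(-1)*(-1/29) + 265) + 176 = (4/29 + 265) + 176 = 7689/29 + 176 = 12793/29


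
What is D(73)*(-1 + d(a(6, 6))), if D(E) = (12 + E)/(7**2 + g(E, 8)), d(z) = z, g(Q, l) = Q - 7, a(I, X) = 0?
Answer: -17/23 ≈ -0.73913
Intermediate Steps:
g(Q, l) = -7 + Q
D(E) = (12 + E)/(42 + E) (D(E) = (12 + E)/(7**2 + (-7 + E)) = (12 + E)/(49 + (-7 + E)) = (12 + E)/(42 + E))
D(73)*(-1 + d(a(6, 6))) = ((12 + 73)/(42 + 73))*(-1 + 0) = (85/115)*(-1) = ((1/115)*85)*(-1) = (17/23)*(-1) = -17/23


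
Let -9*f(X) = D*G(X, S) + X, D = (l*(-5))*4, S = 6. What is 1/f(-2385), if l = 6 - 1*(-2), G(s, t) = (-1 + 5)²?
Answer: 9/4945 ≈ 0.0018200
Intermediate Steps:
G(s, t) = 16 (G(s, t) = 4² = 16)
l = 8 (l = 6 + 2 = 8)
D = -160 (D = (8*(-5))*4 = -40*4 = -160)
f(X) = 2560/9 - X/9 (f(X) = -(-160*16 + X)/9 = -(-2560 + X)/9 = 2560/9 - X/9)
1/f(-2385) = 1/(2560/9 - ⅑*(-2385)) = 1/(2560/9 + 265) = 1/(4945/9) = 9/4945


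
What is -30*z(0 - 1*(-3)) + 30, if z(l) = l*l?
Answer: -240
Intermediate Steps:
z(l) = l²
-30*z(0 - 1*(-3)) + 30 = -30*(0 - 1*(-3))² + 30 = -30*(0 + 3)² + 30 = -30*3² + 30 = -30*9 + 30 = -270 + 30 = -240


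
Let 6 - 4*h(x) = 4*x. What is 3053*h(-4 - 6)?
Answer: 70219/2 ≈ 35110.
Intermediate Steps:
h(x) = 3/2 - x
3053*h(-4 - 6) = 3053*(3/2 - (-4 - 6)) = 3053*(3/2 - 1*(-10)) = 3053*(3/2 + 10) = 3053*(23/2) = 70219/2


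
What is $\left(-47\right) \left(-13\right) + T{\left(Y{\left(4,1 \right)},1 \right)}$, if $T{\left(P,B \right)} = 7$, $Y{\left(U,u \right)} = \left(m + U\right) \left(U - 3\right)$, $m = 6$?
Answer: $618$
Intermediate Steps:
$Y{\left(U,u \right)} = \left(-3 + U\right) \left(6 + U\right)$ ($Y{\left(U,u \right)} = \left(6 + U\right) \left(U - 3\right) = \left(6 + U\right) \left(-3 + U\right) = \left(-3 + U\right) \left(6 + U\right)$)
$\left(-47\right) \left(-13\right) + T{\left(Y{\left(4,1 \right)},1 \right)} = \left(-47\right) \left(-13\right) + 7 = 611 + 7 = 618$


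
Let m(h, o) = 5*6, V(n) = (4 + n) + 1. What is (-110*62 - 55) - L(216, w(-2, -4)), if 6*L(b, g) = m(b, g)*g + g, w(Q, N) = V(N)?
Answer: -41281/6 ≈ -6880.2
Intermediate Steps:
V(n) = 5 + n
m(h, o) = 30
w(Q, N) = 5 + N
L(b, g) = 31*g/6 (L(b, g) = (30*g + g)/6 = (31*g)/6 = 31*g/6)
(-110*62 - 55) - L(216, w(-2, -4)) = (-110*62 - 55) - 31*(5 - 4)/6 = (-6820 - 55) - 31/6 = -6875 - 1*31/6 = -6875 - 31/6 = -41281/6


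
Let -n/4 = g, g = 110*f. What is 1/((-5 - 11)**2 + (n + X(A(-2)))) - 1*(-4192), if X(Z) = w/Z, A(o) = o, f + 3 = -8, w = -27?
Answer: 42838050/10219 ≈ 4192.0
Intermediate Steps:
f = -11 (f = -3 - 8 = -11)
g = -1210 (g = 110*(-11) = -1210)
n = 4840 (n = -4*(-1210) = 4840)
X(Z) = -27/Z
1/((-5 - 11)**2 + (n + X(A(-2)))) - 1*(-4192) = 1/((-5 - 11)**2 + (4840 - 27/(-2))) - 1*(-4192) = 1/((-16)**2 + (4840 - 27*(-1/2))) + 4192 = 1/(256 + (4840 + 27/2)) + 4192 = 1/(256 + 9707/2) + 4192 = 1/(10219/2) + 4192 = 2/10219 + 4192 = 42838050/10219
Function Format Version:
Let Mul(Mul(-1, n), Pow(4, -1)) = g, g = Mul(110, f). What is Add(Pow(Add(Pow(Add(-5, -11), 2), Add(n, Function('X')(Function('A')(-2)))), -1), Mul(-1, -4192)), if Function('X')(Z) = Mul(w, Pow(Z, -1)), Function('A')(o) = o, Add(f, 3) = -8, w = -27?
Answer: Rational(42838050, 10219) ≈ 4192.0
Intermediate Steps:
f = -11 (f = Add(-3, -8) = -11)
g = -1210 (g = Mul(110, -11) = -1210)
n = 4840 (n = Mul(-4, -1210) = 4840)
Function('X')(Z) = Mul(-27, Pow(Z, -1))
Add(Pow(Add(Pow(Add(-5, -11), 2), Add(n, Function('X')(Function('A')(-2)))), -1), Mul(-1, -4192)) = Add(Pow(Add(Pow(Add(-5, -11), 2), Add(4840, Mul(-27, Pow(-2, -1)))), -1), Mul(-1, -4192)) = Add(Pow(Add(Pow(-16, 2), Add(4840, Mul(-27, Rational(-1, 2)))), -1), 4192) = Add(Pow(Add(256, Add(4840, Rational(27, 2))), -1), 4192) = Add(Pow(Add(256, Rational(9707, 2)), -1), 4192) = Add(Pow(Rational(10219, 2), -1), 4192) = Add(Rational(2, 10219), 4192) = Rational(42838050, 10219)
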